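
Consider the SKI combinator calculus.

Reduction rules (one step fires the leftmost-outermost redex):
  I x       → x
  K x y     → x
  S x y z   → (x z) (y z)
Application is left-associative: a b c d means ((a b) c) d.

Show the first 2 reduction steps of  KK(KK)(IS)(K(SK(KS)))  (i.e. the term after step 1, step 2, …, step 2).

  start: KK(KK)(IS)(K(SK(KS)))
  [1] K(IS)(K(SK(KS)))
  [2] IS

Answer: after 2 steps: IS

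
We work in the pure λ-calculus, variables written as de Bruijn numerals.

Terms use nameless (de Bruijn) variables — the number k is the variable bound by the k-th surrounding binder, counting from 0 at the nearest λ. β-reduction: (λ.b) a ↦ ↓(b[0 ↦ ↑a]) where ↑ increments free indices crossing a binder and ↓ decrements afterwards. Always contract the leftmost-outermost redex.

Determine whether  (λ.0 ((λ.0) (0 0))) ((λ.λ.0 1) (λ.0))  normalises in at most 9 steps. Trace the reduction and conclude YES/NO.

  start: (λ.0 ((λ.0) (0 0))) ((λ.λ.0 1) (λ.0))
  [1] (λ.λ.0 1) (λ.0) ((λ.0) ((λ.λ.0 1) (λ.0) ((λ.λ.0 1) (λ.0))))
  [2] (λ.0 (λ.0)) ((λ.0) ((λ.λ.0 1) (λ.0) ((λ.λ.0 1) (λ.0))))
  [3] (λ.0) ((λ.λ.0 1) (λ.0) ((λ.λ.0 1) (λ.0))) (λ.0)
  [4] (λ.λ.0 1) (λ.0) ((λ.λ.0 1) (λ.0)) (λ.0)
  [5] (λ.0 (λ.0)) ((λ.λ.0 1) (λ.0)) (λ.0)
  [6] (λ.λ.0 1) (λ.0) (λ.0) (λ.0)
  [7] (λ.0 (λ.0)) (λ.0) (λ.0)
  [8] (λ.0) (λ.0) (λ.0)
  [9] (λ.0) (λ.0)

Answer: NO — after 9 steps the term is (λ.0) (λ.0), not yet normal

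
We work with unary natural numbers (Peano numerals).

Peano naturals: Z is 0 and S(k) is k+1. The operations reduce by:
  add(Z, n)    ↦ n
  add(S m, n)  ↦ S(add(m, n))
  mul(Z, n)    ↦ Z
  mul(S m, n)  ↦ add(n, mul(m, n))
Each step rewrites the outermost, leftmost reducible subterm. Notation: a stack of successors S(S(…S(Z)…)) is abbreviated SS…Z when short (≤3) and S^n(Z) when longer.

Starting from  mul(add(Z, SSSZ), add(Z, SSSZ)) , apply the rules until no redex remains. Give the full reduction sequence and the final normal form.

  start: mul(add(Z, SSSZ), add(Z, SSSZ))
  →1  mul(SSSZ, add(Z, SSSZ))
  →2  add(add(Z, SSSZ), mul(SSZ, add(Z, SSSZ)))
  →3  add(SSSZ, mul(SSZ, add(Z, SSSZ)))
  →4  S(add(SSZ, mul(SSZ, add(Z, SSSZ))))
  →5  S(S(add(SZ, mul(SSZ, add(Z, SSSZ)))))
  →6  S(S(S(add(Z, mul(SSZ, add(Z, SSSZ))))))
  →7  S(S(S(mul(SSZ, add(Z, SSSZ)))))
  →8  S(S(S(add(add(Z, SSSZ), mul(SZ, add(Z, SSSZ))))))
  →9  S(S(S(add(SSSZ, mul(SZ, add(Z, SSSZ))))))
  →10  S(S(S(S(add(SSZ, mul(SZ, add(Z, SSSZ)))))))
  →11  S(S(S(S(S(add(SZ, mul(SZ, add(Z, SSSZ))))))))
  →12  S(S(S(S(S(S(add(Z, mul(SZ, add(Z, SSSZ)))))))))
  →13  S(S(S(S(S(S(mul(SZ, add(Z, SSSZ))))))))
  →14  S(S(S(S(S(S(add(add(Z, SSSZ), mul(Z, add(Z, SSSZ)))))))))
  →15  S(S(S(S(S(S(add(SSSZ, mul(Z, add(Z, SSSZ)))))))))
  →16  S(S(S(S(S(S(S(add(SSZ, mul(Z, add(Z, SSSZ))))))))))
  →17  S(S(S(S(S(S(S(S(add(SZ, mul(Z, add(Z, SSSZ)))))))))))
  →18  S(S(S(S(S(S(S(S(S(add(Z, mul(Z, add(Z, SSSZ))))))))))))
  →19  S(S(S(S(S(S(S(S(S(mul(Z, add(Z, SSSZ)))))))))))
  →20  S^9(Z)

Answer: normal form = S^9(Z)  (in 20 steps)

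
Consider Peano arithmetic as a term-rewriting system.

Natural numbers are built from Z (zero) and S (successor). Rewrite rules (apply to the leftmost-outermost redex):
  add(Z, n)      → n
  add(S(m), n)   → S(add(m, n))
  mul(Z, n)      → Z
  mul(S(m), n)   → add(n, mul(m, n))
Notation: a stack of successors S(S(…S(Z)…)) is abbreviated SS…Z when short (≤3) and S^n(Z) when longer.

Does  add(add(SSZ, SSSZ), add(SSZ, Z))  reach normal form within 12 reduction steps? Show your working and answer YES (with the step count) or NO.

Answer: YES — reaches normal form S^7(Z) in 12 ≤ 12 steps

Reduction:
  start: add(add(SSZ, SSSZ), add(SSZ, Z))
  →1  add(S(add(SZ, SSSZ)), add(SSZ, Z))
  →2  S(add(add(SZ, SSSZ), add(SSZ, Z)))
  →3  S(add(S(add(Z, SSSZ)), add(SSZ, Z)))
  →4  S(S(add(add(Z, SSSZ), add(SSZ, Z))))
  →5  S(S(add(SSSZ, add(SSZ, Z))))
  →6  S(S(S(add(SSZ, add(SSZ, Z)))))
  →7  S(S(S(S(add(SZ, add(SSZ, Z))))))
  →8  S(S(S(S(S(add(Z, add(SSZ, Z)))))))
  →9  S(S(S(S(S(add(SSZ, Z))))))
  →10  S(S(S(S(S(S(add(SZ, Z)))))))
  →11  S(S(S(S(S(S(S(add(Z, Z))))))))
  →12  S^7(Z)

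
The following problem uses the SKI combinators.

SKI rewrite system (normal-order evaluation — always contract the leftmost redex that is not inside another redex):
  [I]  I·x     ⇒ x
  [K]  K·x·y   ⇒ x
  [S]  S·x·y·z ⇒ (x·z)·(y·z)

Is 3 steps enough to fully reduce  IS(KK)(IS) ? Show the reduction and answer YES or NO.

  start: IS(KK)(IS)
  [1] S(KK)(IS)
  [2] S(KK)S

Answer: YES — reaches normal form S(KK)S in 2 ≤ 3 steps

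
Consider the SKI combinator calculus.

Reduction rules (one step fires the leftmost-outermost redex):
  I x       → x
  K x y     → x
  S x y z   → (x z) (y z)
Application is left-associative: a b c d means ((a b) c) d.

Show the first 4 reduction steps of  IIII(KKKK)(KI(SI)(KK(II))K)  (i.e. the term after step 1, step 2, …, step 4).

Answer: after 4 steps: KKKK(KI(SI)(KK(II))K)

Reduction:
  start: IIII(KKKK)(KI(SI)(KK(II))K)
  [1] III(KKKK)(KI(SI)(KK(II))K)
  [2] II(KKKK)(KI(SI)(KK(II))K)
  [3] I(KKKK)(KI(SI)(KK(II))K)
  [4] KKKK(KI(SI)(KK(II))K)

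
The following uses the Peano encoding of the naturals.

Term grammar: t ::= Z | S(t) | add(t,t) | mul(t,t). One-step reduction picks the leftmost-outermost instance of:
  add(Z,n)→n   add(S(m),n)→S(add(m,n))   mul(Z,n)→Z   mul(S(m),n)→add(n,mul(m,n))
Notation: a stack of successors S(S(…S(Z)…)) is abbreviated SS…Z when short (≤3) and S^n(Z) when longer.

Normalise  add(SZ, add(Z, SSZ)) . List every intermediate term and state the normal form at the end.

Answer: normal form = SSSZ  (in 3 steps)

Derivation:
  start: add(SZ, add(Z, SSZ))
  [1] S(add(Z, add(Z, SSZ)))
  [2] S(add(Z, SSZ))
  [3] SSSZ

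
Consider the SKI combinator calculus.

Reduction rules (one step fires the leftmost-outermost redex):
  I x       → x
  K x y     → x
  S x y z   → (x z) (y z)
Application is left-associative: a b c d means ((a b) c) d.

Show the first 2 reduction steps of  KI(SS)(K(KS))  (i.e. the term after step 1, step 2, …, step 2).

Answer: after 2 steps: K(KS)

Working:
  start: KI(SS)(K(KS))
  [1] I(K(KS))
  [2] K(KS)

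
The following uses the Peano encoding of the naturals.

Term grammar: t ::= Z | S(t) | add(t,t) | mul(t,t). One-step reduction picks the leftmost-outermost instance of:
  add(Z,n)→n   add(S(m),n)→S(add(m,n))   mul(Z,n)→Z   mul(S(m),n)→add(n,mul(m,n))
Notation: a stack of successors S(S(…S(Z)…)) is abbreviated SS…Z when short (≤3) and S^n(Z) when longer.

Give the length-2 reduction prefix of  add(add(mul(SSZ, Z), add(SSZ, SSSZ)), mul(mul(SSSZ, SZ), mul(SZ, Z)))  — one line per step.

Answer: after 2 steps: add(add(mul(SZ, Z), add(SSZ, SSSZ)), mul(mul(SSSZ, SZ), mul(SZ, Z)))

Derivation:
  start: add(add(mul(SSZ, Z), add(SSZ, SSSZ)), mul(mul(SSSZ, SZ), mul(SZ, Z)))
  →1  add(add(add(Z, mul(SZ, Z)), add(SSZ, SSSZ)), mul(mul(SSSZ, SZ), mul(SZ, Z)))
  →2  add(add(mul(SZ, Z), add(SSZ, SSSZ)), mul(mul(SSSZ, SZ), mul(SZ, Z)))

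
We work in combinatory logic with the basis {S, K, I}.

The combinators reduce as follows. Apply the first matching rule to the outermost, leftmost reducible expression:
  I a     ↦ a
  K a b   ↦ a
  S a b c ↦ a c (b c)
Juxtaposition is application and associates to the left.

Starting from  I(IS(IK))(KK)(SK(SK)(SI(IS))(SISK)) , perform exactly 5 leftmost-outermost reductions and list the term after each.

Answer: after 5 steps: SK(SK)(SI(IS))(SISK)

Reduction:
  start: I(IS(IK))(KK)(SK(SK)(SI(IS))(SISK))
  →1  IS(IK)(KK)(SK(SK)(SI(IS))(SISK))
  →2  S(IK)(KK)(SK(SK)(SI(IS))(SISK))
  →3  IK(SK(SK)(SI(IS))(SISK))(KK(SK(SK)(SI(IS))(SISK)))
  →4  K(SK(SK)(SI(IS))(SISK))(KK(SK(SK)(SI(IS))(SISK)))
  →5  SK(SK)(SI(IS))(SISK)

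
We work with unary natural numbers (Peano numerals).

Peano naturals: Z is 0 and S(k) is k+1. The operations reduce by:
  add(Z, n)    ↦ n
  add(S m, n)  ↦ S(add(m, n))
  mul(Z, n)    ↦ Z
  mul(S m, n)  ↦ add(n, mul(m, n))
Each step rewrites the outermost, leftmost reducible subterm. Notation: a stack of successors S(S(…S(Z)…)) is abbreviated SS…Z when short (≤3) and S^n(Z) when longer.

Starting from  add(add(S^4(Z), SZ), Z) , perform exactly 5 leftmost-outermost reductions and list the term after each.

Answer: after 5 steps: S(S(add(S(add(SZ, SZ)), Z)))

Reduction:
  start: add(add(S^4(Z), SZ), Z)
  [1] add(S(add(SSSZ, SZ)), Z)
  [2] S(add(add(SSSZ, SZ), Z))
  [3] S(add(S(add(SSZ, SZ)), Z))
  [4] S(S(add(add(SSZ, SZ), Z)))
  [5] S(S(add(S(add(SZ, SZ)), Z)))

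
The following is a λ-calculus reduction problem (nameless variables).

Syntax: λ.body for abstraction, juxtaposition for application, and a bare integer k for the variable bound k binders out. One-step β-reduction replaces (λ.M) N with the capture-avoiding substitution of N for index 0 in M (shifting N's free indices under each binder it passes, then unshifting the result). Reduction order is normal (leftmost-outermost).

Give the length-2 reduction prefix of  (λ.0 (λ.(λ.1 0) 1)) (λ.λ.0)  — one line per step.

Answer: after 2 steps: λ.0

Reduction:
  start: (λ.0 (λ.(λ.1 0) 1)) (λ.λ.0)
  step 1: (λ.λ.0) (λ.(λ.1 0) (λ.λ.0))
  step 2: λ.0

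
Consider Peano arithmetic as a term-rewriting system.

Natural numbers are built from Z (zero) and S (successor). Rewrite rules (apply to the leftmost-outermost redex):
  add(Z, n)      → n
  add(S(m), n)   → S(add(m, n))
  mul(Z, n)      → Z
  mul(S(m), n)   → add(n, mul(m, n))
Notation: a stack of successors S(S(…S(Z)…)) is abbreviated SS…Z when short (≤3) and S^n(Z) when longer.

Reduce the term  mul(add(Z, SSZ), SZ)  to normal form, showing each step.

  start: mul(add(Z, SSZ), SZ)
  [1] mul(SSZ, SZ)
  [2] add(SZ, mul(SZ, SZ))
  [3] S(add(Z, mul(SZ, SZ)))
  [4] S(mul(SZ, SZ))
  [5] S(add(SZ, mul(Z, SZ)))
  [6] S(S(add(Z, mul(Z, SZ))))
  [7] S(S(mul(Z, SZ)))
  [8] SSZ

Answer: normal form = SSZ  (in 8 steps)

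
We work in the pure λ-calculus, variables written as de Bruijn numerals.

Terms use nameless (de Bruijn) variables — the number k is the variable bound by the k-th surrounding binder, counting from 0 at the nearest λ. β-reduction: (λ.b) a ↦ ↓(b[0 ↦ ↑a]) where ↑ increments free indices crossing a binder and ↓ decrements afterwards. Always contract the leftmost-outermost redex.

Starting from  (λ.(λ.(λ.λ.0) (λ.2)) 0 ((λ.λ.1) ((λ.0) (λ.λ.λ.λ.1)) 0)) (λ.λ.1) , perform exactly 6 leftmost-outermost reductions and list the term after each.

Answer: after 6 steps: (λ.0) (λ.λ.λ.λ.1)

Derivation:
  start: (λ.(λ.(λ.λ.0) (λ.2)) 0 ((λ.λ.1) ((λ.0) (λ.λ.λ.λ.1)) 0)) (λ.λ.1)
  [1] (λ.(λ.λ.0) (λ.λ.λ.1)) (λ.λ.1) ((λ.λ.1) ((λ.0) (λ.λ.λ.λ.1)) (λ.λ.1))
  [2] (λ.λ.0) (λ.λ.λ.1) ((λ.λ.1) ((λ.0) (λ.λ.λ.λ.1)) (λ.λ.1))
  [3] (λ.0) ((λ.λ.1) ((λ.0) (λ.λ.λ.λ.1)) (λ.λ.1))
  [4] (λ.λ.1) ((λ.0) (λ.λ.λ.λ.1)) (λ.λ.1)
  [5] (λ.(λ.0) (λ.λ.λ.λ.1)) (λ.λ.1)
  [6] (λ.0) (λ.λ.λ.λ.1)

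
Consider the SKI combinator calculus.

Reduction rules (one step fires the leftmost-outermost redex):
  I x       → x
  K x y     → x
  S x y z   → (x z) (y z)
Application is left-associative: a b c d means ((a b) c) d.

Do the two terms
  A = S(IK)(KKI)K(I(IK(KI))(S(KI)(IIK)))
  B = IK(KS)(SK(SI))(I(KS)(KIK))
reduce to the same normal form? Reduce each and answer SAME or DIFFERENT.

Term A:
  start: S(IK)(KKI)K(I(IK(KI))(S(KI)(IIK)))
  [1] IKK(KKIK)(I(IK(KI))(S(KI)(IIK)))
  [2] KK(KKIK)(I(IK(KI))(S(KI)(IIK)))
  [3] K(I(IK(KI))(S(KI)(IIK)))
  [4] K(IK(KI)(S(KI)(IIK)))
  [5] K(K(KI)(S(KI)(IIK)))
  [6] K(KI)

Term B:
  start: IK(KS)(SK(SI))(I(KS)(KIK))
  [1] K(KS)(SK(SI))(I(KS)(KIK))
  [2] KS(I(KS)(KIK))
  [3] S

Answer: DIFFERENT — A ⇓ K(KI), B ⇓ S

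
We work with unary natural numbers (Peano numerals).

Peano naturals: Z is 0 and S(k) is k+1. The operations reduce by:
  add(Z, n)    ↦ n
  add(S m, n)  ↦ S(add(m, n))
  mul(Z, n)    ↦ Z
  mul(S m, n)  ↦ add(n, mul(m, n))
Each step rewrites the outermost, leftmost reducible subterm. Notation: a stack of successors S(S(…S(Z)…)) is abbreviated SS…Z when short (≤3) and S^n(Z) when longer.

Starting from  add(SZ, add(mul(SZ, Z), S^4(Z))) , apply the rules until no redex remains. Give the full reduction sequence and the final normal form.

  start: add(SZ, add(mul(SZ, Z), S^4(Z)))
  →1  S(add(Z, add(mul(SZ, Z), S^4(Z))))
  →2  S(add(mul(SZ, Z), S^4(Z)))
  →3  S(add(add(Z, mul(Z, Z)), S^4(Z)))
  →4  S(add(mul(Z, Z), S^4(Z)))
  →5  S(add(Z, S^4(Z)))
  →6  S^5(Z)

Answer: normal form = S^5(Z)  (in 6 steps)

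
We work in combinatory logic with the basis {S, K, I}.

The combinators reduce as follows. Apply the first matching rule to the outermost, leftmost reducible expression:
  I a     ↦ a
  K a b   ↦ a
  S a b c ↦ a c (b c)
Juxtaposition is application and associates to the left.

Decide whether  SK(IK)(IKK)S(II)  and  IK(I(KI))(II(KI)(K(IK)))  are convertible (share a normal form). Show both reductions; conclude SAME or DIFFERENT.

Term A:
  start: SK(IK)(IKK)S(II)
  →1  K(IKK)(IK(IKK))S(II)
  →2  IKKS(II)
  →3  KKS(II)
  →4  K(II)
  →5  KI

Term B:
  start: IK(I(KI))(II(KI)(K(IK)))
  →1  K(I(KI))(II(KI)(K(IK)))
  →2  I(KI)
  →3  KI

Answer: SAME — A ⇓ KI, B ⇓ KI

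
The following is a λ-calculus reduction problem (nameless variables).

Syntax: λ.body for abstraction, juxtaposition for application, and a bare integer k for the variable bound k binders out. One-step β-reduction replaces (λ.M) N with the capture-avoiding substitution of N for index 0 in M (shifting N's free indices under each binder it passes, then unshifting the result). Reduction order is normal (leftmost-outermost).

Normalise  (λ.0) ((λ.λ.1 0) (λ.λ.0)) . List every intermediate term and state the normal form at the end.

  start: (λ.0) ((λ.λ.1 0) (λ.λ.0))
  [1] (λ.λ.1 0) (λ.λ.0)
  [2] λ.(λ.λ.0) 0
  [3] λ.λ.0

Answer: normal form = λ.λ.0  (in 3 steps)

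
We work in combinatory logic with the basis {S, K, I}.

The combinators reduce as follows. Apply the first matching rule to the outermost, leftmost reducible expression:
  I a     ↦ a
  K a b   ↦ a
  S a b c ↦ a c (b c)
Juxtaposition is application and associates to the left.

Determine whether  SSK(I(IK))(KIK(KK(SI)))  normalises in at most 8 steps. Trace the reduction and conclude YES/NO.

  start: SSK(I(IK))(KIK(KK(SI)))
  [1] S(I(IK))(K(I(IK)))(KIK(KK(SI)))
  [2] I(IK)(KIK(KK(SI)))(K(I(IK))(KIK(KK(SI))))
  [3] IK(KIK(KK(SI)))(K(I(IK))(KIK(KK(SI))))
  [4] K(KIK(KK(SI)))(K(I(IK))(KIK(KK(SI))))
  [5] KIK(KK(SI))
  [6] I(KK(SI))
  [7] KK(SI)
  [8] K

Answer: YES — reaches normal form K in 8 ≤ 8 steps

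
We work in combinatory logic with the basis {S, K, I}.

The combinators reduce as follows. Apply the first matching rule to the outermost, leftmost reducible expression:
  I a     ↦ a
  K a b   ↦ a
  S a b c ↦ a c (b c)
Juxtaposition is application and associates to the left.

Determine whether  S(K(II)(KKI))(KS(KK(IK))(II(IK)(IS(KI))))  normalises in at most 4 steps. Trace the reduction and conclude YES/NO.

  start: S(K(II)(KKI))(KS(KK(IK))(II(IK)(IS(KI))))
  [1] S(II)(KS(KK(IK))(II(IK)(IS(KI))))
  [2] SI(KS(KK(IK))(II(IK)(IS(KI))))
  [3] SI(S(II(IK)(IS(KI))))
  [4] SI(S(I(IK)(IS(KI))))

Answer: NO — after 4 steps the term is SI(S(I(IK)(IS(KI)))), not yet normal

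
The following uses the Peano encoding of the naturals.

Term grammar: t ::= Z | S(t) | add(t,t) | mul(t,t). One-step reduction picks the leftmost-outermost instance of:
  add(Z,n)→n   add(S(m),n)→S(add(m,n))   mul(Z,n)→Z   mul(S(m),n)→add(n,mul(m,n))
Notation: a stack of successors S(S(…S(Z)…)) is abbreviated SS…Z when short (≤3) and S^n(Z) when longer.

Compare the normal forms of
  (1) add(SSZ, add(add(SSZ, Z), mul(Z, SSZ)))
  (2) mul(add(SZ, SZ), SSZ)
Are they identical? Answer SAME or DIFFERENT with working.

Answer: SAME — A ⇓ S^4(Z), B ⇓ S^4(Z)

Reduction:
Term A:
  start: add(SSZ, add(add(SSZ, Z), mul(Z, SSZ)))
  step 1: S(add(SZ, add(add(SSZ, Z), mul(Z, SSZ))))
  step 2: S(S(add(Z, add(add(SSZ, Z), mul(Z, SSZ)))))
  step 3: S(S(add(add(SSZ, Z), mul(Z, SSZ))))
  step 4: S(S(add(S(add(SZ, Z)), mul(Z, SSZ))))
  step 5: S(S(S(add(add(SZ, Z), mul(Z, SSZ)))))
  step 6: S(S(S(add(S(add(Z, Z)), mul(Z, SSZ)))))
  step 7: S(S(S(S(add(add(Z, Z), mul(Z, SSZ))))))
  step 8: S(S(S(S(add(Z, mul(Z, SSZ))))))
  step 9: S(S(S(S(mul(Z, SSZ)))))
  step 10: S^4(Z)

Term B:
  start: mul(add(SZ, SZ), SSZ)
  step 1: mul(S(add(Z, SZ)), SSZ)
  step 2: add(SSZ, mul(add(Z, SZ), SSZ))
  step 3: S(add(SZ, mul(add(Z, SZ), SSZ)))
  step 4: S(S(add(Z, mul(add(Z, SZ), SSZ))))
  step 5: S(S(mul(add(Z, SZ), SSZ)))
  step 6: S(S(mul(SZ, SSZ)))
  step 7: S(S(add(SSZ, mul(Z, SSZ))))
  step 8: S(S(S(add(SZ, mul(Z, SSZ)))))
  step 9: S(S(S(S(add(Z, mul(Z, SSZ))))))
  step 10: S(S(S(S(mul(Z, SSZ)))))
  step 11: S^4(Z)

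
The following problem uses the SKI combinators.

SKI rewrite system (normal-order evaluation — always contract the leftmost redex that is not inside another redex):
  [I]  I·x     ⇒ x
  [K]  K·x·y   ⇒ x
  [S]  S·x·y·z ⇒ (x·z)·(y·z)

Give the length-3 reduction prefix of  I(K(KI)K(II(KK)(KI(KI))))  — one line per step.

  start: I(K(KI)K(II(KK)(KI(KI))))
  →1  K(KI)K(II(KK)(KI(KI)))
  →2  KI(II(KK)(KI(KI)))
  →3  I

Answer: after 3 steps: I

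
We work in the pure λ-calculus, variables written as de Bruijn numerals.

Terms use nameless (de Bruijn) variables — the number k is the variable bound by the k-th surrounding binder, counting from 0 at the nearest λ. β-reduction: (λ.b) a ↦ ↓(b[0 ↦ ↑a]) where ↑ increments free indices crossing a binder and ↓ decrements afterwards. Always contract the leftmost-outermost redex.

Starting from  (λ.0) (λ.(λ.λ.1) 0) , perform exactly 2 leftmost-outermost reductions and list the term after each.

Answer: after 2 steps: λ.λ.1

Reduction:
  start: (λ.0) (λ.(λ.λ.1) 0)
  step 1: λ.(λ.λ.1) 0
  step 2: λ.λ.1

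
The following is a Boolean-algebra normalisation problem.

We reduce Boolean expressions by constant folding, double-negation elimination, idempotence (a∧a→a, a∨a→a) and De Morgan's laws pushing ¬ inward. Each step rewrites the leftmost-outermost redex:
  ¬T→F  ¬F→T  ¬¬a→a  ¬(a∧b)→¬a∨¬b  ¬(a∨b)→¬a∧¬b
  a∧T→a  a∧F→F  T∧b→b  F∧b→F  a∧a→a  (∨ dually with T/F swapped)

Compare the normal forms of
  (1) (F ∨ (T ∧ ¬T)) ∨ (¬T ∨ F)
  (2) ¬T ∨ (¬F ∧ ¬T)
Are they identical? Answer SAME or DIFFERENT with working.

Term A:
  start: (F ∨ (T ∧ ¬T)) ∨ (¬T ∨ F)
  step 1: (T ∧ ¬T) ∨ (¬T ∨ F)
  step 2: ¬T ∨ (¬T ∨ F)
  step 3: F ∨ (¬T ∨ F)
  step 4: ¬T ∨ F
  step 5: ¬T
  step 6: F

Term B:
  start: ¬T ∨ (¬F ∧ ¬T)
  step 1: F ∨ (¬F ∧ ¬T)
  step 2: ¬F ∧ ¬T
  step 3: T ∧ ¬T
  step 4: ¬T
  step 5: F

Answer: SAME — A ⇓ F, B ⇓ F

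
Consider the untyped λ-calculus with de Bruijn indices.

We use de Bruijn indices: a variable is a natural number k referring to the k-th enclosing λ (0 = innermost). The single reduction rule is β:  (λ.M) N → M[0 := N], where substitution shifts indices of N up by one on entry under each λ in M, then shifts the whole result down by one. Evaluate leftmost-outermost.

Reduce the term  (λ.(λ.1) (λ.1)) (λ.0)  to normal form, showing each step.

  start: (λ.(λ.1) (λ.1)) (λ.0)
  [1] (λ.λ.0) (λ.λ.0)
  [2] λ.0

Answer: normal form = λ.0  (in 2 steps)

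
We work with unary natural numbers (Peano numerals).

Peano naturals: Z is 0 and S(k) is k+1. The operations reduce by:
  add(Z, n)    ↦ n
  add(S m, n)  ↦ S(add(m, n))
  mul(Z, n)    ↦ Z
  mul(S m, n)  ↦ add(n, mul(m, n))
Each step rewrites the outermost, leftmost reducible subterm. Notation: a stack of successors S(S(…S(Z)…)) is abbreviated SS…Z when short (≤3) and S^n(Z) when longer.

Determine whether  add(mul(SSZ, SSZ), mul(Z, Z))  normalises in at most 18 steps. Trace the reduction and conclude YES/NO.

Answer: YES — reaches normal form S^4(Z) in 15 ≤ 18 steps

Working:
  start: add(mul(SSZ, SSZ), mul(Z, Z))
  [1] add(add(SSZ, mul(SZ, SSZ)), mul(Z, Z))
  [2] add(S(add(SZ, mul(SZ, SSZ))), mul(Z, Z))
  [3] S(add(add(SZ, mul(SZ, SSZ)), mul(Z, Z)))
  [4] S(add(S(add(Z, mul(SZ, SSZ))), mul(Z, Z)))
  [5] S(S(add(add(Z, mul(SZ, SSZ)), mul(Z, Z))))
  [6] S(S(add(mul(SZ, SSZ), mul(Z, Z))))
  [7] S(S(add(add(SSZ, mul(Z, SSZ)), mul(Z, Z))))
  [8] S(S(add(S(add(SZ, mul(Z, SSZ))), mul(Z, Z))))
  [9] S(S(S(add(add(SZ, mul(Z, SSZ)), mul(Z, Z)))))
  [10] S(S(S(add(S(add(Z, mul(Z, SSZ))), mul(Z, Z)))))
  [11] S(S(S(S(add(add(Z, mul(Z, SSZ)), mul(Z, Z))))))
  [12] S(S(S(S(add(mul(Z, SSZ), mul(Z, Z))))))
  [13] S(S(S(S(add(Z, mul(Z, Z))))))
  [14] S(S(S(S(mul(Z, Z)))))
  [15] S^4(Z)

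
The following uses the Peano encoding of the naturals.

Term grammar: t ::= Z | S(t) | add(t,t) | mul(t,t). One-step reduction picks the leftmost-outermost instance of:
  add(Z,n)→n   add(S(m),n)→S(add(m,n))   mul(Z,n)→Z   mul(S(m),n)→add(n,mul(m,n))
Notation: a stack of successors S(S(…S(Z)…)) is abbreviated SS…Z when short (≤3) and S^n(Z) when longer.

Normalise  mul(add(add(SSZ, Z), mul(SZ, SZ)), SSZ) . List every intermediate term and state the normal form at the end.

Answer: normal form = S^6(Z)  (in 23 steps)

Working:
  start: mul(add(add(SSZ, Z), mul(SZ, SZ)), SSZ)
  [1] mul(add(S(add(SZ, Z)), mul(SZ, SZ)), SSZ)
  [2] mul(S(add(add(SZ, Z), mul(SZ, SZ))), SSZ)
  [3] add(SSZ, mul(add(add(SZ, Z), mul(SZ, SZ)), SSZ))
  [4] S(add(SZ, mul(add(add(SZ, Z), mul(SZ, SZ)), SSZ)))
  [5] S(S(add(Z, mul(add(add(SZ, Z), mul(SZ, SZ)), SSZ))))
  [6] S(S(mul(add(add(SZ, Z), mul(SZ, SZ)), SSZ)))
  [7] S(S(mul(add(S(add(Z, Z)), mul(SZ, SZ)), SSZ)))
  [8] S(S(mul(S(add(add(Z, Z), mul(SZ, SZ))), SSZ)))
  [9] S(S(add(SSZ, mul(add(add(Z, Z), mul(SZ, SZ)), SSZ))))
  [10] S(S(S(add(SZ, mul(add(add(Z, Z), mul(SZ, SZ)), SSZ)))))
  [11] S(S(S(S(add(Z, mul(add(add(Z, Z), mul(SZ, SZ)), SSZ))))))
  [12] S(S(S(S(mul(add(add(Z, Z), mul(SZ, SZ)), SSZ)))))
  [13] S(S(S(S(mul(add(Z, mul(SZ, SZ)), SSZ)))))
  [14] S(S(S(S(mul(mul(SZ, SZ), SSZ)))))
  [15] S(S(S(S(mul(add(SZ, mul(Z, SZ)), SSZ)))))
  [16] S(S(S(S(mul(S(add(Z, mul(Z, SZ))), SSZ)))))
  [17] S(S(S(S(add(SSZ, mul(add(Z, mul(Z, SZ)), SSZ))))))
  [18] S(S(S(S(S(add(SZ, mul(add(Z, mul(Z, SZ)), SSZ)))))))
  [19] S(S(S(S(S(S(add(Z, mul(add(Z, mul(Z, SZ)), SSZ))))))))
  [20] S(S(S(S(S(S(mul(add(Z, mul(Z, SZ)), SSZ)))))))
  [21] S(S(S(S(S(S(mul(mul(Z, SZ), SSZ)))))))
  [22] S(S(S(S(S(S(mul(Z, SSZ)))))))
  [23] S^6(Z)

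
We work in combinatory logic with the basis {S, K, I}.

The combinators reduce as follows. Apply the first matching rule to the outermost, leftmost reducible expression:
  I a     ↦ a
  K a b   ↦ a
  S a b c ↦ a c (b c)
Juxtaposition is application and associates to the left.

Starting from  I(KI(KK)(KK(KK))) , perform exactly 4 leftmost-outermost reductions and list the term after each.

  start: I(KI(KK)(KK(KK)))
  step 1: KI(KK)(KK(KK))
  step 2: I(KK(KK))
  step 3: KK(KK)
  step 4: K

Answer: after 4 steps: K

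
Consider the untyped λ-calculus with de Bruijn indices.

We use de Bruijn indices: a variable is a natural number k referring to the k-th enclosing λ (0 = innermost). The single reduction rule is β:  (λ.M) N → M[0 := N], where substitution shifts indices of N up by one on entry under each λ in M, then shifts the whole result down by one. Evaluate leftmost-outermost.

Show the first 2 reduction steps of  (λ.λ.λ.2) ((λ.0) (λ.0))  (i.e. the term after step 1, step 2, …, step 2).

  start: (λ.λ.λ.2) ((λ.0) (λ.0))
  step 1: λ.λ.(λ.0) (λ.0)
  step 2: λ.λ.λ.0

Answer: after 2 steps: λ.λ.λ.0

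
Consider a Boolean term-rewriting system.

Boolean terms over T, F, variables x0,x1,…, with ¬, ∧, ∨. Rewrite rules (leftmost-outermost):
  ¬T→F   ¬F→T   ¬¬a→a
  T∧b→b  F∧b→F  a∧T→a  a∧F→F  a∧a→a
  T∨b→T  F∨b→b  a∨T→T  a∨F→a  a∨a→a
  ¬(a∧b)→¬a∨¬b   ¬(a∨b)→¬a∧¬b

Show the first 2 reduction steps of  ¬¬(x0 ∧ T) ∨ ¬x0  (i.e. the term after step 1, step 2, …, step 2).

Answer: after 2 steps: x0 ∨ ¬x0

Reduction:
  start: ¬¬(x0 ∧ T) ∨ ¬x0
  [1] (x0 ∧ T) ∨ ¬x0
  [2] x0 ∨ ¬x0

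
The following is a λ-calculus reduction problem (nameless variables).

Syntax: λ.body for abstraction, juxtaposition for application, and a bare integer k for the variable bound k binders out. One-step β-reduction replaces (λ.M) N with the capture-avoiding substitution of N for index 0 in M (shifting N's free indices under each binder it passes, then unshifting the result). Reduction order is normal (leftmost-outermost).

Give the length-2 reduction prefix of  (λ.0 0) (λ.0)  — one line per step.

Answer: after 2 steps: λ.0

Reduction:
  start: (λ.0 0) (λ.0)
  →1  (λ.0) (λ.0)
  →2  λ.0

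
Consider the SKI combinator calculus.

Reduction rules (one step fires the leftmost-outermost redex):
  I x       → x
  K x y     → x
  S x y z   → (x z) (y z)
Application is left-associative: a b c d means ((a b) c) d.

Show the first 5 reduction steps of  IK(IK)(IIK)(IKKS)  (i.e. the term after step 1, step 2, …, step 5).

  start: IK(IK)(IIK)(IKKS)
  →1  K(IK)(IIK)(IKKS)
  →2  IK(IKKS)
  →3  K(IKKS)
  →4  K(KKS)
  →5  KK

Answer: after 5 steps: KK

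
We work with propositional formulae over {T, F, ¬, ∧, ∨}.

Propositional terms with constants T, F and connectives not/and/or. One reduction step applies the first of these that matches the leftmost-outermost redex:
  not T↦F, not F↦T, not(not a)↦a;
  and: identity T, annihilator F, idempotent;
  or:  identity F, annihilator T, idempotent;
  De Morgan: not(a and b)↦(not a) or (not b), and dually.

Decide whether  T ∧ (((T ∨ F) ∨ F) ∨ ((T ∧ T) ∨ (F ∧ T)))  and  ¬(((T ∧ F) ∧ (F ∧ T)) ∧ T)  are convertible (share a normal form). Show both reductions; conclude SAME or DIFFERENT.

Answer: SAME — A ⇓ T, B ⇓ T

Working:
Term A:
  start: T ∧ (((T ∨ F) ∨ F) ∨ ((T ∧ T) ∨ (F ∧ T)))
  →1  ((T ∨ F) ∨ F) ∨ ((T ∧ T) ∨ (F ∧ T))
  →2  (T ∨ F) ∨ ((T ∧ T) ∨ (F ∧ T))
  →3  T ∨ ((T ∧ T) ∨ (F ∧ T))
  →4  T

Term B:
  start: ¬(((T ∧ F) ∧ (F ∧ T)) ∧ T)
  →1  ¬((T ∧ F) ∧ (F ∧ T)) ∨ ¬T
  →2  (¬(T ∧ F) ∨ ¬(F ∧ T)) ∨ ¬T
  →3  ((¬T ∨ ¬F) ∨ ¬(F ∧ T)) ∨ ¬T
  →4  ((F ∨ ¬F) ∨ ¬(F ∧ T)) ∨ ¬T
  →5  (¬F ∨ ¬(F ∧ T)) ∨ ¬T
  →6  (T ∨ ¬(F ∧ T)) ∨ ¬T
  →7  T ∨ ¬T
  →8  T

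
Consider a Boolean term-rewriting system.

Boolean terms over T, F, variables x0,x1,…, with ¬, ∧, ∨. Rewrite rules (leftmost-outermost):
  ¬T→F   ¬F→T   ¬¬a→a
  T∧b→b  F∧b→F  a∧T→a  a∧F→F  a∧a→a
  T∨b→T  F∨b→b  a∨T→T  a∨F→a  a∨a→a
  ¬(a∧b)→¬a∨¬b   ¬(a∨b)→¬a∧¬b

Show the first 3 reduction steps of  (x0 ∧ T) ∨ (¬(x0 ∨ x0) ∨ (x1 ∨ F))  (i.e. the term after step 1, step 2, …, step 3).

  start: (x0 ∧ T) ∨ (¬(x0 ∨ x0) ∨ (x1 ∨ F))
  →1  x0 ∨ (¬(x0 ∨ x0) ∨ (x1 ∨ F))
  →2  x0 ∨ ((¬x0 ∧ ¬x0) ∨ (x1 ∨ F))
  →3  x0 ∨ (¬x0 ∨ (x1 ∨ F))

Answer: after 3 steps: x0 ∨ (¬x0 ∨ (x1 ∨ F))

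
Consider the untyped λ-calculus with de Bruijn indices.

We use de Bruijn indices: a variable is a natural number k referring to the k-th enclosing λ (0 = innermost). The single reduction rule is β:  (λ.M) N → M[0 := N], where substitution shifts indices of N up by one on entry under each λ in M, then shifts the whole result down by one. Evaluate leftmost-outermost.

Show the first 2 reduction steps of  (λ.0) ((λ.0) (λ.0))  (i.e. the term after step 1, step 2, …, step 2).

  start: (λ.0) ((λ.0) (λ.0))
  step 1: (λ.0) (λ.0)
  step 2: λ.0

Answer: after 2 steps: λ.0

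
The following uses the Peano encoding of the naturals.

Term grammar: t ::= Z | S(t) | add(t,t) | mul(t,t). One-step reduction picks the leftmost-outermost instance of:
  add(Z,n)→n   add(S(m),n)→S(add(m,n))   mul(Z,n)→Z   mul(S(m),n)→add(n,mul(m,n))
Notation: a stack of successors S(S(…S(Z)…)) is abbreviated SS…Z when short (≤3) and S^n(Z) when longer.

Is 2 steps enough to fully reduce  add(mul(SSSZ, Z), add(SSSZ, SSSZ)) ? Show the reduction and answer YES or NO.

  start: add(mul(SSSZ, Z), add(SSSZ, SSSZ))
  [1] add(add(Z, mul(SSZ, Z)), add(SSSZ, SSSZ))
  [2] add(mul(SSZ, Z), add(SSSZ, SSSZ))

Answer: NO — after 2 steps the term is add(mul(SSZ, Z), add(SSSZ, SSSZ)), not yet normal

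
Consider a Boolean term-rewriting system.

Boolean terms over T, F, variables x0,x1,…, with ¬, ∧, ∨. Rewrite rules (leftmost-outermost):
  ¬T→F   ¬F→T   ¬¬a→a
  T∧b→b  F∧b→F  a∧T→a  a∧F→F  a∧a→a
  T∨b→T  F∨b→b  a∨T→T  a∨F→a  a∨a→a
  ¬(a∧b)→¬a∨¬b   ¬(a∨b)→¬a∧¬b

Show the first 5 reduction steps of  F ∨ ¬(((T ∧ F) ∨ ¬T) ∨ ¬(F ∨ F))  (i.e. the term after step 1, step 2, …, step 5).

Answer: after 5 steps: ((F ∨ ¬F) ∧ ¬¬T) ∧ ¬¬(F ∨ F)

Working:
  start: F ∨ ¬(((T ∧ F) ∨ ¬T) ∨ ¬(F ∨ F))
  [1] ¬(((T ∧ F) ∨ ¬T) ∨ ¬(F ∨ F))
  [2] ¬((T ∧ F) ∨ ¬T) ∧ ¬¬(F ∨ F)
  [3] (¬(T ∧ F) ∧ ¬¬T) ∧ ¬¬(F ∨ F)
  [4] ((¬T ∨ ¬F) ∧ ¬¬T) ∧ ¬¬(F ∨ F)
  [5] ((F ∨ ¬F) ∧ ¬¬T) ∧ ¬¬(F ∨ F)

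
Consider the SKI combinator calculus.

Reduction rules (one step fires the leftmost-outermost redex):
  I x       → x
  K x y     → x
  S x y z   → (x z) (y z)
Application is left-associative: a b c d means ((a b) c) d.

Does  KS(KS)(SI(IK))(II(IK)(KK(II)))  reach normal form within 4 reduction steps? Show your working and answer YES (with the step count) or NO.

  start: KS(KS)(SI(IK))(II(IK)(KK(II)))
  →1  S(SI(IK))(II(IK)(KK(II)))
  →2  S(SIK)(II(IK)(KK(II)))
  →3  S(SIK)(I(IK)(KK(II)))
  →4  S(SIK)(IK(KK(II)))

Answer: NO — after 4 steps the term is S(SIK)(IK(KK(II))), not yet normal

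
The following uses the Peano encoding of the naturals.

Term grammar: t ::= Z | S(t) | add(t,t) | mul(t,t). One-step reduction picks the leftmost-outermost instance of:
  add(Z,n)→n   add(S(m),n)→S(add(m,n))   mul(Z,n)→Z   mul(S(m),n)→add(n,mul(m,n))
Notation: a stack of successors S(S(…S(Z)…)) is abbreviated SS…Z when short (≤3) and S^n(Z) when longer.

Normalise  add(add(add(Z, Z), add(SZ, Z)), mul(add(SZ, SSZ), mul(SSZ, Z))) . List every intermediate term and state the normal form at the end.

  start: add(add(add(Z, Z), add(SZ, Z)), mul(add(SZ, SSZ), mul(SSZ, Z)))
  [1] add(add(Z, add(SZ, Z)), mul(add(SZ, SSZ), mul(SSZ, Z)))
  [2] add(add(SZ, Z), mul(add(SZ, SSZ), mul(SSZ, Z)))
  [3] add(S(add(Z, Z)), mul(add(SZ, SSZ), mul(SSZ, Z)))
  [4] S(add(add(Z, Z), mul(add(SZ, SSZ), mul(SSZ, Z))))
  [5] S(add(Z, mul(add(SZ, SSZ), mul(SSZ, Z))))
  [6] S(mul(add(SZ, SSZ), mul(SSZ, Z)))
  [7] S(mul(S(add(Z, SSZ)), mul(SSZ, Z)))
  [8] S(add(mul(SSZ, Z), mul(add(Z, SSZ), mul(SSZ, Z))))
  [9] S(add(add(Z, mul(SZ, Z)), mul(add(Z, SSZ), mul(SSZ, Z))))
  [10] S(add(mul(SZ, Z), mul(add(Z, SSZ), mul(SSZ, Z))))
  [11] S(add(add(Z, mul(Z, Z)), mul(add(Z, SSZ), mul(SSZ, Z))))
  [12] S(add(mul(Z, Z), mul(add(Z, SSZ), mul(SSZ, Z))))
  [13] S(add(Z, mul(add(Z, SSZ), mul(SSZ, Z))))
  [14] S(mul(add(Z, SSZ), mul(SSZ, Z)))
  [15] S(mul(SSZ, mul(SSZ, Z)))
  [16] S(add(mul(SSZ, Z), mul(SZ, mul(SSZ, Z))))
  [17] S(add(add(Z, mul(SZ, Z)), mul(SZ, mul(SSZ, Z))))
  [18] S(add(mul(SZ, Z), mul(SZ, mul(SSZ, Z))))
  [19] S(add(add(Z, mul(Z, Z)), mul(SZ, mul(SSZ, Z))))
  [20] S(add(mul(Z, Z), mul(SZ, mul(SSZ, Z))))
  [21] S(add(Z, mul(SZ, mul(SSZ, Z))))
  [22] S(mul(SZ, mul(SSZ, Z)))
  [23] S(add(mul(SSZ, Z), mul(Z, mul(SSZ, Z))))
  [24] S(add(add(Z, mul(SZ, Z)), mul(Z, mul(SSZ, Z))))
  [25] S(add(mul(SZ, Z), mul(Z, mul(SSZ, Z))))
  [26] S(add(add(Z, mul(Z, Z)), mul(Z, mul(SSZ, Z))))
  [27] S(add(mul(Z, Z), mul(Z, mul(SSZ, Z))))
  [28] S(add(Z, mul(Z, mul(SSZ, Z))))
  [29] S(mul(Z, mul(SSZ, Z)))
  [30] SZ

Answer: normal form = SZ  (in 30 steps)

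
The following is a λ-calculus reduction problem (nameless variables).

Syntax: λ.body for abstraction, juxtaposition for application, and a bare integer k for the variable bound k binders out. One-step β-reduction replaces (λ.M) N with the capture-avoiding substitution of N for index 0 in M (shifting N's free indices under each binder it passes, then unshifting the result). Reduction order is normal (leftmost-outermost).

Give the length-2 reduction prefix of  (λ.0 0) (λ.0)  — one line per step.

Answer: after 2 steps: λ.0

Reduction:
  start: (λ.0 0) (λ.0)
  →1  (λ.0) (λ.0)
  →2  λ.0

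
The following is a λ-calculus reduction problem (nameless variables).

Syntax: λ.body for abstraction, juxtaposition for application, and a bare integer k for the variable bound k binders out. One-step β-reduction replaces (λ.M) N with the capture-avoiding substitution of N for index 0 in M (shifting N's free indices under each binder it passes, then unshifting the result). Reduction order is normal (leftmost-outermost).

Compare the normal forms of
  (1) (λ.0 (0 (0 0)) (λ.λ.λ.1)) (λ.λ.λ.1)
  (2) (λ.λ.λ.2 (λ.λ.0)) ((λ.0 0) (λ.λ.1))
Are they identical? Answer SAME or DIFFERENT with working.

Term A:
  start: (λ.0 (0 (0 0)) (λ.λ.λ.1)) (λ.λ.λ.1)
  →1  (λ.λ.λ.1) ((λ.λ.λ.1) ((λ.λ.λ.1) (λ.λ.λ.1))) (λ.λ.λ.1)
  →2  (λ.λ.1) (λ.λ.λ.1)
  →3  λ.λ.λ.λ.1

Term B:
  start: (λ.λ.λ.2 (λ.λ.0)) ((λ.0 0) (λ.λ.1))
  →1  λ.λ.(λ.0 0) (λ.λ.1) (λ.λ.0)
  →2  λ.λ.(λ.λ.1) (λ.λ.1) (λ.λ.0)
  →3  λ.λ.(λ.λ.λ.1) (λ.λ.0)
  →4  λ.λ.λ.λ.1

Answer: SAME — A ⇓ λ.λ.λ.λ.1, B ⇓ λ.λ.λ.λ.1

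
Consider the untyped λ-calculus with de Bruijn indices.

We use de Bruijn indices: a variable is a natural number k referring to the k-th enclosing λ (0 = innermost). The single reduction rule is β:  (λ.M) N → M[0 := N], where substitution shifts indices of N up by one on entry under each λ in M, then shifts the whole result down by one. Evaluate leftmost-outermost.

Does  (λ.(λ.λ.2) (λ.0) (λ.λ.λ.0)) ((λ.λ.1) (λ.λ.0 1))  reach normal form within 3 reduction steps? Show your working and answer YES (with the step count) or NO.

  start: (λ.(λ.λ.2) (λ.0) (λ.λ.λ.0)) ((λ.λ.1) (λ.λ.0 1))
  step 1: (λ.λ.(λ.λ.1) (λ.λ.0 1)) (λ.0) (λ.λ.λ.0)
  step 2: (λ.(λ.λ.1) (λ.λ.0 1)) (λ.λ.λ.0)
  step 3: (λ.λ.1) (λ.λ.0 1)

Answer: NO — after 3 steps the term is (λ.λ.1) (λ.λ.0 1), not yet normal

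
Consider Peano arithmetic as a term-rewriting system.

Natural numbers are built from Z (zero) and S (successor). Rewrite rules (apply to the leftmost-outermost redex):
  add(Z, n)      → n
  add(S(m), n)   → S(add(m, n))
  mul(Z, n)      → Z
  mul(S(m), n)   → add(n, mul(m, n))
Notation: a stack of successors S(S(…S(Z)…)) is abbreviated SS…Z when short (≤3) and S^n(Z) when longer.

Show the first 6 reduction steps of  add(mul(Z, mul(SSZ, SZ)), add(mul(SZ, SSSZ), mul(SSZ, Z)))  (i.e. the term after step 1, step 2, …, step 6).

Answer: after 6 steps: S(add(S(add(SZ, mul(Z, SSSZ))), mul(SSZ, Z)))

Working:
  start: add(mul(Z, mul(SSZ, SZ)), add(mul(SZ, SSSZ), mul(SSZ, Z)))
  [1] add(Z, add(mul(SZ, SSSZ), mul(SSZ, Z)))
  [2] add(mul(SZ, SSSZ), mul(SSZ, Z))
  [3] add(add(SSSZ, mul(Z, SSSZ)), mul(SSZ, Z))
  [4] add(S(add(SSZ, mul(Z, SSSZ))), mul(SSZ, Z))
  [5] S(add(add(SSZ, mul(Z, SSSZ)), mul(SSZ, Z)))
  [6] S(add(S(add(SZ, mul(Z, SSSZ))), mul(SSZ, Z)))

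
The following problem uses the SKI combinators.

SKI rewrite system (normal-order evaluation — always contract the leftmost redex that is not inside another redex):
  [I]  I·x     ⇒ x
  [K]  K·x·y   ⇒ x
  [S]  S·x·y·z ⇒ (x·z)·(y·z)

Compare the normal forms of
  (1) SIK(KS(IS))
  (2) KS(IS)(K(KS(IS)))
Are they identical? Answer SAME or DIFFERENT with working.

Answer: SAME — A ⇓ S(KS), B ⇓ S(KS)

Working:
Term A:
  start: SIK(KS(IS))
  →1  I(KS(IS))(K(KS(IS)))
  →2  KS(IS)(K(KS(IS)))
  →3  S(K(KS(IS)))
  →4  S(KS)

Term B:
  start: KS(IS)(K(KS(IS)))
  →1  S(K(KS(IS)))
  →2  S(KS)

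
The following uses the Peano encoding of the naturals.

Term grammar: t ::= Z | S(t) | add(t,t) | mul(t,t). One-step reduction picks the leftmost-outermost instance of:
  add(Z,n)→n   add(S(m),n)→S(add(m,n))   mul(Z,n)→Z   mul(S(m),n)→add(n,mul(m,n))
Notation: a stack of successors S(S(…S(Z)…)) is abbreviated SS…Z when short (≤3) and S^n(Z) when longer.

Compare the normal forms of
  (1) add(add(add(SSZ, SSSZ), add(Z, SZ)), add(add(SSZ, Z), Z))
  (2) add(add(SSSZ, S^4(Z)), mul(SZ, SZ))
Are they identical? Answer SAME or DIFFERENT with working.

Term A:
  start: add(add(add(SSZ, SSSZ), add(Z, SZ)), add(add(SSZ, Z), Z))
  step 1: add(add(S(add(SZ, SSSZ)), add(Z, SZ)), add(add(SSZ, Z), Z))
  step 2: add(S(add(add(SZ, SSSZ), add(Z, SZ))), add(add(SSZ, Z), Z))
  step 3: S(add(add(add(SZ, SSSZ), add(Z, SZ)), add(add(SSZ, Z), Z)))
  step 4: S(add(add(S(add(Z, SSSZ)), add(Z, SZ)), add(add(SSZ, Z), Z)))
  step 5: S(add(S(add(add(Z, SSSZ), add(Z, SZ))), add(add(SSZ, Z), Z)))
  step 6: S(S(add(add(add(Z, SSSZ), add(Z, SZ)), add(add(SSZ, Z), Z))))
  step 7: S(S(add(add(SSSZ, add(Z, SZ)), add(add(SSZ, Z), Z))))
  step 8: S(S(add(S(add(SSZ, add(Z, SZ))), add(add(SSZ, Z), Z))))
  step 9: S(S(S(add(add(SSZ, add(Z, SZ)), add(add(SSZ, Z), Z)))))
  step 10: S(S(S(add(S(add(SZ, add(Z, SZ))), add(add(SSZ, Z), Z)))))
  step 11: S(S(S(S(add(add(SZ, add(Z, SZ)), add(add(SSZ, Z), Z))))))
  step 12: S(S(S(S(add(S(add(Z, add(Z, SZ))), add(add(SSZ, Z), Z))))))
  step 13: S(S(S(S(S(add(add(Z, add(Z, SZ)), add(add(SSZ, Z), Z)))))))
  step 14: S(S(S(S(S(add(add(Z, SZ), add(add(SSZ, Z), Z)))))))
  step 15: S(S(S(S(S(add(SZ, add(add(SSZ, Z), Z)))))))
  step 16: S(S(S(S(S(S(add(Z, add(add(SSZ, Z), Z))))))))
  step 17: S(S(S(S(S(S(add(add(SSZ, Z), Z)))))))
  step 18: S(S(S(S(S(S(add(S(add(SZ, Z)), Z)))))))
  step 19: S(S(S(S(S(S(S(add(add(SZ, Z), Z))))))))
  step 20: S(S(S(S(S(S(S(add(S(add(Z, Z)), Z))))))))
  step 21: S(S(S(S(S(S(S(S(add(add(Z, Z), Z)))))))))
  step 22: S(S(S(S(S(S(S(S(add(Z, Z)))))))))
  step 23: S^8(Z)

Term B:
  start: add(add(SSSZ, S^4(Z)), mul(SZ, SZ))
  step 1: add(S(add(SSZ, S^4(Z))), mul(SZ, SZ))
  step 2: S(add(add(SSZ, S^4(Z)), mul(SZ, SZ)))
  step 3: S(add(S(add(SZ, S^4(Z))), mul(SZ, SZ)))
  step 4: S(S(add(add(SZ, S^4(Z)), mul(SZ, SZ))))
  step 5: S(S(add(S(add(Z, S^4(Z))), mul(SZ, SZ))))
  step 6: S(S(S(add(add(Z, S^4(Z)), mul(SZ, SZ)))))
  step 7: S(S(S(add(S^4(Z), mul(SZ, SZ)))))
  step 8: S(S(S(S(add(SSSZ, mul(SZ, SZ))))))
  step 9: S(S(S(S(S(add(SSZ, mul(SZ, SZ)))))))
  step 10: S(S(S(S(S(S(add(SZ, mul(SZ, SZ))))))))
  step 11: S(S(S(S(S(S(S(add(Z, mul(SZ, SZ)))))))))
  step 12: S(S(S(S(S(S(S(mul(SZ, SZ))))))))
  step 13: S(S(S(S(S(S(S(add(SZ, mul(Z, SZ)))))))))
  step 14: S(S(S(S(S(S(S(S(add(Z, mul(Z, SZ))))))))))
  step 15: S(S(S(S(S(S(S(S(mul(Z, SZ)))))))))
  step 16: S^8(Z)

Answer: SAME — A ⇓ S^8(Z), B ⇓ S^8(Z)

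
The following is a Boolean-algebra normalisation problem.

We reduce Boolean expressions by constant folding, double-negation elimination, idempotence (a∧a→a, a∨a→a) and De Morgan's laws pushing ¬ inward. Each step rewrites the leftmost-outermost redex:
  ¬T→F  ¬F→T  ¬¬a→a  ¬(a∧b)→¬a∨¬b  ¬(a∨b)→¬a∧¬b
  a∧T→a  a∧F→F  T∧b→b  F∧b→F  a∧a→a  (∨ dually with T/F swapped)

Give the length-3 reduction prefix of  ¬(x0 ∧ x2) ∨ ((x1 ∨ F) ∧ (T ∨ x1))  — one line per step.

Answer: after 3 steps: (¬x0 ∨ ¬x2) ∨ (x1 ∧ T)

Derivation:
  start: ¬(x0 ∧ x2) ∨ ((x1 ∨ F) ∧ (T ∨ x1))
  →1  (¬x0 ∨ ¬x2) ∨ ((x1 ∨ F) ∧ (T ∨ x1))
  →2  (¬x0 ∨ ¬x2) ∨ (x1 ∧ (T ∨ x1))
  →3  (¬x0 ∨ ¬x2) ∨ (x1 ∧ T)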